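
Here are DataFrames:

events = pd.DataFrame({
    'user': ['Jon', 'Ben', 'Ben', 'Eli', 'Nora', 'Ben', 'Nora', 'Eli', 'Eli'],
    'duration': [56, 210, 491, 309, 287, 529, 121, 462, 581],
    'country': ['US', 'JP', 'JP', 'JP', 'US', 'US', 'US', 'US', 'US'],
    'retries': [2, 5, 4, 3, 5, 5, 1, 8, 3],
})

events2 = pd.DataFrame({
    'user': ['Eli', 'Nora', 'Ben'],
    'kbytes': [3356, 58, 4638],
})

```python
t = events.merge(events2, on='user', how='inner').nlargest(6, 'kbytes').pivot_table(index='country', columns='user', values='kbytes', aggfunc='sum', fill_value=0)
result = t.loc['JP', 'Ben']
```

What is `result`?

merge on 'user' (how='inner') → 8 rows:
   user  duration country  retries  kbytes
0   Ben       210      JP        5    4638
1   Ben       491      JP        4    4638
2   Eli       309      JP        3    3356
3  Nora       287      US        5      58
4   Ben       529      US        5    4638
5  Nora       121      US        1      58
6   Eli       462      US        8    3356
7   Eli       581      US        3    3356
take 6 rows with largest kbytes:
  user  duration country  retries  kbytes
0  Ben       210      JP        5    4638
1  Ben       491      JP        4    4638
4  Ben       529      US        5    4638
2  Eli       309      JP        3    3356
6  Eli       462      US        8    3356
7  Eli       581      US        3    3356
pivot: rows=country, cols=user, sum(kbytes):
user      Ben   Eli
country            
JP       9276  3356
US       4638  6712

9276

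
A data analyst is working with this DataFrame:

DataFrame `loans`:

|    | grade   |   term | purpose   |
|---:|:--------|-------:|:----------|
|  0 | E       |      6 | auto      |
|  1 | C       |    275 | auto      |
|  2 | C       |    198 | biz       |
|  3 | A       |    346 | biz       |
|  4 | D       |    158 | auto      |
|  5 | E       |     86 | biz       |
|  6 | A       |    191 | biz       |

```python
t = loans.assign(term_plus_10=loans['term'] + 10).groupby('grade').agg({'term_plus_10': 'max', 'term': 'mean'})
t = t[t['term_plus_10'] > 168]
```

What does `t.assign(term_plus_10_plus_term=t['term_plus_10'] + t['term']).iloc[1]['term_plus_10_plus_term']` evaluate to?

add column term_plus_10 = loans['term'] + 10:
  grade  term purpose  term_plus_10
0     E     6    auto            16
1     C   275    auto           285
2     C   198     biz           208
3     A   346     biz           356
4     D   158    auto           168
5     E    86     biz            96
6     A   191     biz           201
group by grade: max(term_plus_10), mean(term):
       term_plus_10   term
grade                     
A               356  268.5
C               285  236.5
D               168  158.0
E                96   46.0
filter rows where term_plus_10 > 168:
       term_plus_10   term
grade                     
A               356  268.5
C               285  236.5
add column term_plus_10_plus_term = t['term_plus_10'] + t['term']:
       term_plus_10   term  term_plus_10_plus_term
grade                                             
A               356  268.5                   624.5
C               285  236.5                   521.5

521.5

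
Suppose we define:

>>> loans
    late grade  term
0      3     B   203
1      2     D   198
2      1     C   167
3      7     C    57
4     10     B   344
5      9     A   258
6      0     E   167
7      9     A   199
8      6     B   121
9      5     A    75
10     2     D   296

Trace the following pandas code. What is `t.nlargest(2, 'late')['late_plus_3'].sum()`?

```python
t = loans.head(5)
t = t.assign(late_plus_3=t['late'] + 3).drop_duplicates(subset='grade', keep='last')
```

23

take first 5 rows:
   late grade  term
0     3     B   203
1     2     D   198
2     1     C   167
3     7     C    57
4    10     B   344
add column late_plus_3 = t['late'] + 3:
   late grade  term  late_plus_3
0     3     B   203            6
1     2     D   198            5
2     1     C   167            4
3     7     C    57           10
4    10     B   344           13
drop duplicate grade (keep=last):
   late grade  term  late_plus_3
1     2     D   198            5
3     7     C    57           10
4    10     B   344           13
take 2 rows with largest late:
   late grade  term  late_plus_3
4    10     B   344           13
3     7     C    57           10
So sum() = 23.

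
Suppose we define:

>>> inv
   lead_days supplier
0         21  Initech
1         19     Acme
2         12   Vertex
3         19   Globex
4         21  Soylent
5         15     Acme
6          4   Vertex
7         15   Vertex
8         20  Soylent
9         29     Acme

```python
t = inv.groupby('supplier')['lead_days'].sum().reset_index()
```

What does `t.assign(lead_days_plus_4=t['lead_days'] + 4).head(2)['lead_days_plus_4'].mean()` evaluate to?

45.0

group by supplier, sum of lead_days:
supplier
Acme       63
Globex     19
Initech    21
Soylent    41
Vertex     31
Name: lead_days, dtype: int64
reset_index():
  supplier  lead_days
0     Acme         63
1   Globex         19
2  Initech         21
3  Soylent         41
4   Vertex         31
add column lead_days_plus_4 = t['lead_days'] + 4:
  supplier  lead_days  lead_days_plus_4
0     Acme         63                67
1   Globex         19                23
2  Initech         21                25
3  Soylent         41                45
4   Vertex         31                35
take first 2 rows:
  supplier  lead_days  lead_days_plus_4
0     Acme         63                67
1   Globex         19                23
Taking the mean of column 'lead_days_plus_4' gives 45.0.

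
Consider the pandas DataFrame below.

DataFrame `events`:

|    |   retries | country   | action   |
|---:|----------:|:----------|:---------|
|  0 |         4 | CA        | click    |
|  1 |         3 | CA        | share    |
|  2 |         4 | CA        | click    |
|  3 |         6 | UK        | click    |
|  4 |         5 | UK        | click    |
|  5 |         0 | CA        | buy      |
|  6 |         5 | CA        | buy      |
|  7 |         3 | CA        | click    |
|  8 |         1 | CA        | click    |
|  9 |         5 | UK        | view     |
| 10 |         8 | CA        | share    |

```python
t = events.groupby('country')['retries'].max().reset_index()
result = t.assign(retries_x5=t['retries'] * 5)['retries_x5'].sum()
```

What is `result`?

70

group by country, max of retries:
country
CA    8
UK    6
Name: retries, dtype: int64
reset_index():
  country  retries
0      CA        8
1      UK        6
add column retries_x5 = t['retries'] * 5:
  country  retries  retries_x5
0      CA        8          40
1      UK        6          30
The sum of column 'retries_x5' is 70.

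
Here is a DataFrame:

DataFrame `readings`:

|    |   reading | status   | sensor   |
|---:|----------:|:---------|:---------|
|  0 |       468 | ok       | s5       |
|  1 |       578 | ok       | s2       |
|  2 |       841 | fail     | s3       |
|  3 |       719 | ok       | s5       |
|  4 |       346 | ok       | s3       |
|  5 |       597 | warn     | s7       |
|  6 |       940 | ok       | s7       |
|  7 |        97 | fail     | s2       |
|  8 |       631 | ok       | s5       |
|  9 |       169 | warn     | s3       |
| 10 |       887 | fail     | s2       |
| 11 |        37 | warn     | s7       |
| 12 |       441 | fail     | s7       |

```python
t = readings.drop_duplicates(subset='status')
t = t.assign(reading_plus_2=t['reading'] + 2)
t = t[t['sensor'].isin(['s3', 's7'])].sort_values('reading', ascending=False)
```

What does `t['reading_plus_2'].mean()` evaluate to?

721.0

drop duplicate status (keep=first):
   reading status sensor
0      468     ok     s5
2      841   fail     s3
5      597   warn     s7
add column reading_plus_2 = t['reading'] + 2:
   reading status sensor  reading_plus_2
0      468     ok     s5             470
2      841   fail     s3             843
5      597   warn     s7             599
filter rows where sensor in ['s3', 's7']:
   reading status sensor  reading_plus_2
2      841   fail     s3             843
5      597   warn     s7             599
sort by reading descending:
   reading status sensor  reading_plus_2
2      841   fail     s3             843
5      597   warn     s7             599
Reading off the mean of column 'reading_plus_2', we get 721.0.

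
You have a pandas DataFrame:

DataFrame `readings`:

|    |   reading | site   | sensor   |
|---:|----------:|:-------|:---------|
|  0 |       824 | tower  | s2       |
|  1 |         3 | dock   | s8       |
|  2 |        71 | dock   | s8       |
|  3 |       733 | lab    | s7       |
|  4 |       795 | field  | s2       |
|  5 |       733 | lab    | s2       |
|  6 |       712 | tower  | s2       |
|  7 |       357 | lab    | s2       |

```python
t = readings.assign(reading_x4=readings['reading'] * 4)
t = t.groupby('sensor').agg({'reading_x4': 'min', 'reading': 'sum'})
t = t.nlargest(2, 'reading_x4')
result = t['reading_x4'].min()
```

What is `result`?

add column reading_x4 = readings['reading'] * 4:
   reading   site sensor  reading_x4
0      824  tower     s2        3296
1        3   dock     s8          12
2       71   dock     s8         284
3      733    lab     s7        2932
4      795  field     s2        3180
5      733    lab     s2        2932
6      712  tower     s2        2848
7      357    lab     s2        1428
group by sensor: min(reading_x4), sum(reading):
        reading_x4  reading
sensor                     
s2            1428     3421
s7            2932      733
s8              12       74
take 2 rows with largest reading_x4:
        reading_x4  reading
sensor                     
s7            2932      733
s2            1428     3421
min of column 'reading_x4' → 1428

1428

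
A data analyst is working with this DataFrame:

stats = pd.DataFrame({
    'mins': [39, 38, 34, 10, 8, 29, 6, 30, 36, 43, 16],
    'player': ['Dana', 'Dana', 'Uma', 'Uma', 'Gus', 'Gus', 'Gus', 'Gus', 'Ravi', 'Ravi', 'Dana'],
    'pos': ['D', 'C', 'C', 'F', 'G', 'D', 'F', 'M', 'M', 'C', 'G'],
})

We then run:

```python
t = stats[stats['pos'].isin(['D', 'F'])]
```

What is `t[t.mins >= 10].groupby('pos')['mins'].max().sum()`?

49

filter rows where pos in ['D', 'F']:
   mins player pos
0    39   Dana   D
3    10    Uma   F
5    29    Gus   D
6     6    Gus   F
filter rows where mins >= 10:
   mins player pos
0    39   Dana   D
3    10    Uma   F
5    29    Gus   D
group by pos, max of mins:
pos
D    39
F    10
Name: mins, dtype: int64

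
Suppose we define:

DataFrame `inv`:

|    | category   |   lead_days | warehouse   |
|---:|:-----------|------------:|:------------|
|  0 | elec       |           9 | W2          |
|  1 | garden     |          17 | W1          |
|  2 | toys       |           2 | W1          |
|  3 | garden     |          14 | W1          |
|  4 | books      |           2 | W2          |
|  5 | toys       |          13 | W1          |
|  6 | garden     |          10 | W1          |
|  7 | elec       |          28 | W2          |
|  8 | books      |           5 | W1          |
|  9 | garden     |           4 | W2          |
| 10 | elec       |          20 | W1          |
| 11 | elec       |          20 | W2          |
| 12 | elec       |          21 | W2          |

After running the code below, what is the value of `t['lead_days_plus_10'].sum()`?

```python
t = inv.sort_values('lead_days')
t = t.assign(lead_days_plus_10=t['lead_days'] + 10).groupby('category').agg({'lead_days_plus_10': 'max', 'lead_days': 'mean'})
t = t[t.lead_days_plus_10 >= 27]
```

sort by lead_days:
   category  lead_days warehouse
2      toys          2        W1
4     books          2        W2
9    garden          4        W2
8     books          5        W1
0      elec          9        W2
6    garden         10        W1
5      toys         13        W1
3    garden         14        W1
1    garden         17        W1
10     elec         20        W1
11     elec         20        W2
12     elec         21        W2
7      elec         28        W2
add column lead_days_plus_10 = t['lead_days'] + 10:
   category  lead_days warehouse  lead_days_plus_10
2      toys          2        W1                 12
4     books          2        W2                 12
9    garden          4        W2                 14
8     books          5        W1                 15
0      elec          9        W2                 19
6    garden         10        W1                 20
5      toys         13        W1                 23
3    garden         14        W1                 24
1    garden         17        W1                 27
10     elec         20        W1                 30
11     elec         20        W2                 30
12     elec         21        W2                 31
7      elec         28        W2                 38
group by category: max(lead_days_plus_10), mean(lead_days):
          lead_days_plus_10  lead_days
category                              
books                    15       3.50
elec                     38      19.60
garden                   27      11.25
toys                     23       7.50
filter rows where lead_days_plus_10 >= 27:
          lead_days_plus_10  lead_days
category                              
elec                     38      19.60
garden                   27      11.25
Reading off the sum of column 'lead_days_plus_10', we get 65.

65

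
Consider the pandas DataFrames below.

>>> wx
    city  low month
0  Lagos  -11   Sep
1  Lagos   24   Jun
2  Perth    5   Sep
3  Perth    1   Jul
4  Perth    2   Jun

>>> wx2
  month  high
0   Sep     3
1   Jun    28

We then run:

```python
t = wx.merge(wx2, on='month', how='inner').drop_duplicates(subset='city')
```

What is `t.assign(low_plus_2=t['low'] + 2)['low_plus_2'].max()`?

merge on 'month' (how='inner') → 4 rows:
    city  low month  high
0  Lagos  -11   Sep     3
1  Lagos   24   Jun    28
2  Perth    5   Sep     3
3  Perth    2   Jun    28
drop duplicate city (keep=first):
    city  low month  high
0  Lagos  -11   Sep     3
2  Perth    5   Sep     3
add column low_plus_2 = t['low'] + 2:
    city  low month  high  low_plus_2
0  Lagos  -11   Sep     3          -9
2  Perth    5   Sep     3           7
max of column 'low_plus_2' → 7

7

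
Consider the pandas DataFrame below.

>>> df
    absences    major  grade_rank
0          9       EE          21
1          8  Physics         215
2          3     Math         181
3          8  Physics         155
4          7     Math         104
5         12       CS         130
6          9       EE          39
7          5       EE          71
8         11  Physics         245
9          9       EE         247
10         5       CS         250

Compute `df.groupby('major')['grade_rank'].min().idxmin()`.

group by major, min of grade_rank:
major
CS         130
EE          21
Math       104
Physics    155
Name: grade_rank, dtype: int64
Reading off the label with the smallest value, we get EE.

EE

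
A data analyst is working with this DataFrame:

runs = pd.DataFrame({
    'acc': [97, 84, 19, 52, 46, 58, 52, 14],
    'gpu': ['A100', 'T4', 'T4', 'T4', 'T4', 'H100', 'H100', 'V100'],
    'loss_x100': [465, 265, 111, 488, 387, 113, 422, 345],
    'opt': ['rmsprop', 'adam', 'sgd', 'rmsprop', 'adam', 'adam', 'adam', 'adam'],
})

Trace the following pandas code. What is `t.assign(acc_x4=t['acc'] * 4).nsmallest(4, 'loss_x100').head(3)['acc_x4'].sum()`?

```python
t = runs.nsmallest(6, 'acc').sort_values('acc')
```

364

take 6 rows with smallest acc:
   acc   gpu  loss_x100      opt
7   14  V100        345     adam
2   19    T4        111      sgd
4   46    T4        387     adam
3   52    T4        488  rmsprop
6   52  H100        422     adam
5   58  H100        113     adam
sort by acc:
   acc   gpu  loss_x100      opt
7   14  V100        345     adam
2   19    T4        111      sgd
4   46    T4        387     adam
3   52    T4        488  rmsprop
6   52  H100        422     adam
5   58  H100        113     adam
add column acc_x4 = t['acc'] * 4:
   acc   gpu  loss_x100      opt  acc_x4
7   14  V100        345     adam      56
2   19    T4        111      sgd      76
4   46    T4        387     adam     184
3   52    T4        488  rmsprop     208
6   52  H100        422     adam     208
5   58  H100        113     adam     232
take 4 rows with smallest loss_x100:
   acc   gpu  loss_x100   opt  acc_x4
2   19    T4        111   sgd      76
5   58  H100        113  adam     232
7   14  V100        345  adam      56
4   46    T4        387  adam     184
take first 3 rows:
   acc   gpu  loss_x100   opt  acc_x4
2   19    T4        111   sgd      76
5   58  H100        113  adam     232
7   14  V100        345  adam      56
Then the sum of column 'acc_x4': 364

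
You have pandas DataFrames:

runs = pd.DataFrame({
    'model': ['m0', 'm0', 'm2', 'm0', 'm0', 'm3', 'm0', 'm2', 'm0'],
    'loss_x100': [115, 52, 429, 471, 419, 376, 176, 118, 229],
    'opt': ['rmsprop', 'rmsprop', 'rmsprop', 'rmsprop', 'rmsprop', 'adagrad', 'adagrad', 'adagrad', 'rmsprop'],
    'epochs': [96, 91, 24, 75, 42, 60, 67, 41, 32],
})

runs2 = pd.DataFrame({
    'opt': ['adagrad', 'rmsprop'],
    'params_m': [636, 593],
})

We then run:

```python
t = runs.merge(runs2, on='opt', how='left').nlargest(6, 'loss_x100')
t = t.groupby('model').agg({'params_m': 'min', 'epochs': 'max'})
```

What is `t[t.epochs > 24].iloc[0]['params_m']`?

593

merge on 'opt' (how='left') → 9 rows:
  model  loss_x100      opt  epochs  params_m
0    m0        115  rmsprop      96       593
1    m0         52  rmsprop      91       593
2    m2        429  rmsprop      24       593
3    m0        471  rmsprop      75       593
4    m0        419  rmsprop      42       593
5    m3        376  adagrad      60       636
6    m0        176  adagrad      67       636
7    m2        118  adagrad      41       636
8    m0        229  rmsprop      32       593
take 6 rows with largest loss_x100:
  model  loss_x100      opt  epochs  params_m
3    m0        471  rmsprop      75       593
2    m2        429  rmsprop      24       593
4    m0        419  rmsprop      42       593
5    m3        376  adagrad      60       636
8    m0        229  rmsprop      32       593
6    m0        176  adagrad      67       636
group by model: min(params_m), max(epochs):
       params_m  epochs
model                  
m0          593      75
m2          593      24
m3          636      60
filter rows where epochs > 24:
       params_m  epochs
model                  
m0          593      75
m3          636      60
So iloc[0]['params_m'] = 593.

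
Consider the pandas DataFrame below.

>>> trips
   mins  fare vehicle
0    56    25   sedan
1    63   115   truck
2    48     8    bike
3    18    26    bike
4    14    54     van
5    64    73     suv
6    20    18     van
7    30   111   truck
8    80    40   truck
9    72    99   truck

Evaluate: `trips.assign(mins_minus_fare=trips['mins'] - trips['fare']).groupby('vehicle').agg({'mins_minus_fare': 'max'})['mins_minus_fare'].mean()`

20.8

add column mins_minus_fare = trips['mins'] - trips['fare']:
   mins  fare vehicle  mins_minus_fare
0    56    25   sedan               31
1    63   115   truck              -52
2    48     8    bike               40
3    18    26    bike               -8
4    14    54     van              -40
5    64    73     suv               -9
6    20    18     van                2
7    30   111   truck              -81
8    80    40   truck               40
9    72    99   truck              -27
group by vehicle, max of mins_minus_fare:
         mins_minus_fare
vehicle                 
bike                  40
sedan                 31
suv                   -9
truck                 40
van                    2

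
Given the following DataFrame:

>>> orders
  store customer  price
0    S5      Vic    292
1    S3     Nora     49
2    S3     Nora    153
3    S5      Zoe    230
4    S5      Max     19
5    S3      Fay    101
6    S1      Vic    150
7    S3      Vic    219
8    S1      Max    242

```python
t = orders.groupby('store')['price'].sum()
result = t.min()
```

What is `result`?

392

group by store, sum of price:
store
S1    392
S3    522
S5    541
Name: price, dtype: int64
Hence 392.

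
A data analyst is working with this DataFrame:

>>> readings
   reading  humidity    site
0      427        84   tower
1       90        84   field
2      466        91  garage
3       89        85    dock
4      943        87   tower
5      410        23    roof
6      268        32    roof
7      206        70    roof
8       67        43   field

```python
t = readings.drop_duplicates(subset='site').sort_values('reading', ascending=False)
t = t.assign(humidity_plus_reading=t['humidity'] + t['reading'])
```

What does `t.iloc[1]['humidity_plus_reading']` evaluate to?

drop duplicate site (keep=first):
   reading  humidity    site
0      427        84   tower
1       90        84   field
2      466        91  garage
3       89        85    dock
5      410        23    roof
sort by reading descending:
   reading  humidity    site
2      466        91  garage
0      427        84   tower
5      410        23    roof
1       90        84   field
3       89        85    dock
add column humidity_plus_reading = t['humidity'] + t['reading']:
   reading  humidity    site  humidity_plus_reading
2      466        91  garage                    557
0      427        84   tower                    511
5      410        23    roof                    433
1       90        84   field                    174
3       89        85    dock                    174
Reading off the value at position 1, column 'humidity_plus_reading', we get 511.

511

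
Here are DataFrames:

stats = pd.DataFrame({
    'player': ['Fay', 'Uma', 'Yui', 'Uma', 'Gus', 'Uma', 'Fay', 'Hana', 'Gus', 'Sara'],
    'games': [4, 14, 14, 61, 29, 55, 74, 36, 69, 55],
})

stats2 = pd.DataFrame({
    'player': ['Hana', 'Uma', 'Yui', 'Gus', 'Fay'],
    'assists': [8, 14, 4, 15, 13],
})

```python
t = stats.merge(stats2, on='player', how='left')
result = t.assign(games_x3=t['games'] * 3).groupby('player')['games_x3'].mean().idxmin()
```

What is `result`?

Yui

merge on 'player' (how='left') → 10 rows:
  player  games  assists
0    Fay      4     13.0
1    Uma     14     14.0
2    Yui     14      4.0
3    Uma     61     14.0
4    Gus     29     15.0
5    Uma     55     14.0
6    Fay     74     13.0
7   Hana     36      8.0
8    Gus     69     15.0
9   Sara     55      NaN
add column games_x3 = t['games'] * 3:
  player  games  assists  games_x3
0    Fay      4     13.0        12
1    Uma     14     14.0        42
2    Yui     14      4.0        42
3    Uma     61     14.0       183
4    Gus     29     15.0        87
5    Uma     55     14.0       165
6    Fay     74     13.0       222
7   Hana     36      8.0       108
8    Gus     69     15.0       207
9   Sara     55      NaN       165
group by player, mean of games_x3:
player
Fay     117.0
Gus     147.0
Hana    108.0
Sara    165.0
Uma     130.0
Yui      42.0
Name: games_x3, dtype: float64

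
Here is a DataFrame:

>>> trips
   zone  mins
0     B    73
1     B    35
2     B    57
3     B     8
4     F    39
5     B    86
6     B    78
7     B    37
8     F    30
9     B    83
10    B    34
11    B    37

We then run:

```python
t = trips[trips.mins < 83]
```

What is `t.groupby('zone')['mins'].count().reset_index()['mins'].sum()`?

filter rows where mins < 83:
   zone  mins
0     B    73
1     B    35
2     B    57
3     B     8
4     F    39
6     B    78
7     B    37
8     F    30
10    B    34
11    B    37
group by zone, count of mins:
zone
B    8
F    2
Name: mins, dtype: int64
reset_index():
  zone  mins
0    B     8
1    F     2
Reading off the sum of column 'mins', we get 10.

10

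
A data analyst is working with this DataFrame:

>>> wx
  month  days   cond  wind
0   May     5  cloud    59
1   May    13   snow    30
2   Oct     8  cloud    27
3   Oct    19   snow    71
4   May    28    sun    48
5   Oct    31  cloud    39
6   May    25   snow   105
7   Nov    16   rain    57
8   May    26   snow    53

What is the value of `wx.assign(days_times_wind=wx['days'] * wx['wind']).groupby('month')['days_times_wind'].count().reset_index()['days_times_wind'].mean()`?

3.0

add column days_times_wind = wx['days'] * wx['wind']:
  month  days   cond  wind  days_times_wind
0   May     5  cloud    59              295
1   May    13   snow    30              390
2   Oct     8  cloud    27              216
3   Oct    19   snow    71             1349
4   May    28    sun    48             1344
5   Oct    31  cloud    39             1209
6   May    25   snow   105             2625
7   Nov    16   rain    57              912
8   May    26   snow    53             1378
group by month, count of days_times_wind:
month
May    5
Nov    1
Oct    3
Name: days_times_wind, dtype: int64
reset_index():
  month  days_times_wind
0   May                5
1   Nov                1
2   Oct                3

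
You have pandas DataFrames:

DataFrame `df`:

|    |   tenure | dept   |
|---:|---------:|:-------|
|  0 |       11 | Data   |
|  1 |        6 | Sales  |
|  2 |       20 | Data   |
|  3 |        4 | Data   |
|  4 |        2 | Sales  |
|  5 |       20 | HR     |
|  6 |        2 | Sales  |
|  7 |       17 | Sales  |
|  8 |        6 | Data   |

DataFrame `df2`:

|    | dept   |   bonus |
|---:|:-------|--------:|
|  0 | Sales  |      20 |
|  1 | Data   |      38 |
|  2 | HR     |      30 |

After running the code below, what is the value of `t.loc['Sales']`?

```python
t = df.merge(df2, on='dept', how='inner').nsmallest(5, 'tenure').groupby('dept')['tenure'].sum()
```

10

merge on 'dept' (how='inner') → 9 rows:
   tenure   dept  bonus
0      11   Data     38
1       6  Sales     20
2      20   Data     38
3       4   Data     38
4       2  Sales     20
5      20     HR     30
6       2  Sales     20
7      17  Sales     20
8       6   Data     38
take 5 rows with smallest tenure:
   tenure   dept  bonus
4       2  Sales     20
6       2  Sales     20
3       4   Data     38
1       6  Sales     20
8       6   Data     38
group by dept, sum of tenure:
dept
Data     10
Sales    10
Name: tenure, dtype: int64
Hence 10.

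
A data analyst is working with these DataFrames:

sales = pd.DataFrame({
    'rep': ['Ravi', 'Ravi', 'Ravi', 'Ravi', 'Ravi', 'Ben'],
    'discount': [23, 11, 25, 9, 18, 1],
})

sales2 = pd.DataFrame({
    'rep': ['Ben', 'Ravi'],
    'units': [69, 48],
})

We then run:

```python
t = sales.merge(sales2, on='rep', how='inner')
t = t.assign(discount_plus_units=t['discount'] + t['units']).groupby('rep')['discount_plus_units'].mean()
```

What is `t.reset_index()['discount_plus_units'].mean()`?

merge on 'rep' (how='inner') → 6 rows:
    rep  discount  units
0  Ravi        23     48
1  Ravi        11     48
2  Ravi        25     48
3  Ravi         9     48
4  Ravi        18     48
5   Ben         1     69
add column discount_plus_units = t['discount'] + t['units']:
    rep  discount  units  discount_plus_units
0  Ravi        23     48                   71
1  Ravi        11     48                   59
2  Ravi        25     48                   73
3  Ravi         9     48                   57
4  Ravi        18     48                   66
5   Ben         1     69                   70
group by rep, mean of discount_plus_units:
rep
Ben     70.0
Ravi    65.2
Name: discount_plus_units, dtype: float64
reset_index():
    rep  discount_plus_units
0   Ben                 70.0
1  Ravi                 65.2
The mean of column 'discount_plus_units' is 67.6.

67.6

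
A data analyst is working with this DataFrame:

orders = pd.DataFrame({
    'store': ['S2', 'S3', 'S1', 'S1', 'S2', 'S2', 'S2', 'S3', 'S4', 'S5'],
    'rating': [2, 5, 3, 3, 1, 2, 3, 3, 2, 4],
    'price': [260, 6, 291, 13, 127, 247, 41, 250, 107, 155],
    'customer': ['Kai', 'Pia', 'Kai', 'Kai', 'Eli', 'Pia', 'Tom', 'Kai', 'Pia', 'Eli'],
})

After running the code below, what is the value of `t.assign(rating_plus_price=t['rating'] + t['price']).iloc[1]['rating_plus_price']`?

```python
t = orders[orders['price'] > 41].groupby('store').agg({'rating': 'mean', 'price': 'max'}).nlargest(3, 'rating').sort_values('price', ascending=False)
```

filter rows where price > 41:
  store  rating  price customer
0    S2       2    260      Kai
2    S1       3    291      Kai
4    S2       1    127      Eli
5    S2       2    247      Pia
7    S3       3    250      Kai
8    S4       2    107      Pia
9    S5       4    155      Eli
group by store: mean(rating), max(price):
         rating  price
store                 
S1     3.000000    291
S2     1.666667    260
S3     3.000000    250
S4     2.000000    107
S5     4.000000    155
take 3 rows with largest rating:
       rating  price
store               
S5        4.0    155
S1        3.0    291
S3        3.0    250
sort by price descending:
       rating  price
store               
S1        3.0    291
S3        3.0    250
S5        4.0    155
add column rating_plus_price = t['rating'] + t['price']:
       rating  price  rating_plus_price
store                                  
S1        3.0    291              294.0
S3        3.0    250              253.0
S5        4.0    155              159.0
The value at position 1, column 'rating_plus_price' is 253.0.

253.0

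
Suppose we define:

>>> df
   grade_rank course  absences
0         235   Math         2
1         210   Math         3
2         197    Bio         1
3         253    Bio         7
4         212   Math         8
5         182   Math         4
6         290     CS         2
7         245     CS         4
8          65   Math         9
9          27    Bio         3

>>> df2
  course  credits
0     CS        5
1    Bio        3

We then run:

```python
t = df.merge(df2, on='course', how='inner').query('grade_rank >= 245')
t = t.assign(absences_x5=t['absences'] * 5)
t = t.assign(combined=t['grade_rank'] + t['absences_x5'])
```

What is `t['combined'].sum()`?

853

merge on 'course' (how='inner') → 5 rows:
   grade_rank course  absences  credits
0         197    Bio         1        3
1         253    Bio         7        3
2         290     CS         2        5
3         245     CS         4        5
4          27    Bio         3        3
filter rows where grade_rank >= 245:
   grade_rank course  absences  credits
1         253    Bio         7        3
2         290     CS         2        5
3         245     CS         4        5
add column absences_x5 = t['absences'] * 5:
   grade_rank course  absences  credits  absences_x5
1         253    Bio         7        3           35
2         290     CS         2        5           10
3         245     CS         4        5           20
add column combined = t['grade_rank'] + t['absences_x5']:
   grade_rank course  absences  credits  absences_x5  combined
1         253    Bio         7        3           35       288
2         290     CS         2        5           10       300
3         245     CS         4        5           20       265
sum of column 'combined' → 853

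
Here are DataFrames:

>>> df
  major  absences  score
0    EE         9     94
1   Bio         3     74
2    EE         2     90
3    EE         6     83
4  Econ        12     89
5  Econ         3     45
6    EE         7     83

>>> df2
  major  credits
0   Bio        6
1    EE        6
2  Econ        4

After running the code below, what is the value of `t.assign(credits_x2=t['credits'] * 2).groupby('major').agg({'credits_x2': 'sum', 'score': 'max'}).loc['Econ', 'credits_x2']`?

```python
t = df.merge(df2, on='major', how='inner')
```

16

merge on 'major' (how='inner') → 7 rows:
  major  absences  score  credits
0    EE         9     94        6
1   Bio         3     74        6
2    EE         2     90        6
3    EE         6     83        6
4  Econ        12     89        4
5  Econ         3     45        4
6    EE         7     83        6
add column credits_x2 = t['credits'] * 2:
  major  absences  score  credits  credits_x2
0    EE         9     94        6          12
1   Bio         3     74        6          12
2    EE         2     90        6          12
3    EE         6     83        6          12
4  Econ        12     89        4           8
5  Econ         3     45        4           8
6    EE         7     83        6          12
group by major: sum(credits_x2), max(score):
       credits_x2  score
major                   
Bio            12     74
EE             48     94
Econ           16     89
value at row 'Econ', column 'credits_x2' → 16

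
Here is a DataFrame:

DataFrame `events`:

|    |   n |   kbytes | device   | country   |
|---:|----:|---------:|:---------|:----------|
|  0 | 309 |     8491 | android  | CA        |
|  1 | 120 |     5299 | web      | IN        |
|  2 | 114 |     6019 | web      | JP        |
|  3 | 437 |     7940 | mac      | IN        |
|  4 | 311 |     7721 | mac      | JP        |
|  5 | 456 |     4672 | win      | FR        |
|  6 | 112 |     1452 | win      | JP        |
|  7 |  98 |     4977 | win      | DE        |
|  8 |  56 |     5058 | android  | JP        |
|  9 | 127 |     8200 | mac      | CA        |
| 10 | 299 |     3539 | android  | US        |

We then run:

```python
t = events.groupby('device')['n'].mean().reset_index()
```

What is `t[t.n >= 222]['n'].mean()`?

256.833333333

group by device, mean of n:
device
android    221.333333
mac        291.666667
web        117.000000
win        222.000000
Name: n, dtype: float64
reset_index():
    device           n
0  android  221.333333
1      mac  291.666667
2      web  117.000000
3      win  222.000000
filter rows where n >= 222:
  device           n
1    mac  291.666667
3    win  222.000000
Reading off the mean of column 'n', we get 256.833333333.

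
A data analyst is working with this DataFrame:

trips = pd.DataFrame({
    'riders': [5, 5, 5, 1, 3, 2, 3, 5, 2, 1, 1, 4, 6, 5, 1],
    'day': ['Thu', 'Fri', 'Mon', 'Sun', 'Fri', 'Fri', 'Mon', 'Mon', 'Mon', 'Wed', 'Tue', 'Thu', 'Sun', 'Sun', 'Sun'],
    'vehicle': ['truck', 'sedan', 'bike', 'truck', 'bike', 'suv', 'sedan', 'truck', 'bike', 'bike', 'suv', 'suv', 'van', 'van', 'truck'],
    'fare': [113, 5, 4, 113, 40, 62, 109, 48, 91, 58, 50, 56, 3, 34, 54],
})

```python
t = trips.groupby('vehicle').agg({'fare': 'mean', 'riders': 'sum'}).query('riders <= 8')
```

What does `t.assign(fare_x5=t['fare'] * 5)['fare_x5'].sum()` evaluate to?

group by vehicle: mean(fare), sum(riders):
          fare  riders
vehicle               
bike     48.25      11
sedan    57.00       8
suv      56.00       7
truck    82.00      12
van      18.50      11
filter rows where riders <= 8:
         fare  riders
vehicle              
sedan    57.0       8
suv      56.0       7
add column fare_x5 = t['fare'] * 5:
         fare  riders  fare_x5
vehicle                       
sedan    57.0       8    285.0
suv      56.0       7    280.0
Finally, sum of column 'fare_x5' = 565.0.

565.0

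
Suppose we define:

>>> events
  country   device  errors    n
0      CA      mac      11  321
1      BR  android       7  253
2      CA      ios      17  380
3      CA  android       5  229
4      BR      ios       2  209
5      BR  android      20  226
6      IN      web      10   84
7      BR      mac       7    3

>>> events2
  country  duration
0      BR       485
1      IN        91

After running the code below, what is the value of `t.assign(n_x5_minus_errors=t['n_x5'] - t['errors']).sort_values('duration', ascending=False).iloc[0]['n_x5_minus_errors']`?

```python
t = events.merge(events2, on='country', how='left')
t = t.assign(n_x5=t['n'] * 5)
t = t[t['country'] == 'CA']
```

merge on 'country' (how='left') → 8 rows:
  country   device  errors    n  duration
0      CA      mac      11  321       NaN
1      BR  android       7  253     485.0
2      CA      ios      17  380       NaN
3      CA  android       5  229       NaN
4      BR      ios       2  209     485.0
5      BR  android      20  226     485.0
6      IN      web      10   84      91.0
7      BR      mac       7    3     485.0
add column n_x5 = t['n'] * 5:
  country   device  errors    n  duration  n_x5
0      CA      mac      11  321       NaN  1605
1      BR  android       7  253     485.0  1265
2      CA      ios      17  380       NaN  1900
3      CA  android       5  229       NaN  1145
4      BR      ios       2  209     485.0  1045
5      BR  android      20  226     485.0  1130
6      IN      web      10   84      91.0   420
7      BR      mac       7    3     485.0    15
filter rows where country == 'CA':
  country   device  errors    n  duration  n_x5
0      CA      mac      11  321       NaN  1605
2      CA      ios      17  380       NaN  1900
3      CA  android       5  229       NaN  1145
add column n_x5_minus_errors = t['n_x5'] - t['errors']:
  country   device  errors    n  duration  n_x5  n_x5_minus_errors
0      CA      mac      11  321       NaN  1605               1594
2      CA      ios      17  380       NaN  1900               1883
3      CA  android       5  229       NaN  1145               1140
sort by duration descending:
  country   device  errors    n  duration  n_x5  n_x5_minus_errors
0      CA      mac      11  321       NaN  1605               1594
2      CA      ios      17  380       NaN  1900               1883
3      CA  android       5  229       NaN  1145               1140
Then the value at position 0, column 'n_x5_minus_errors': 1594

1594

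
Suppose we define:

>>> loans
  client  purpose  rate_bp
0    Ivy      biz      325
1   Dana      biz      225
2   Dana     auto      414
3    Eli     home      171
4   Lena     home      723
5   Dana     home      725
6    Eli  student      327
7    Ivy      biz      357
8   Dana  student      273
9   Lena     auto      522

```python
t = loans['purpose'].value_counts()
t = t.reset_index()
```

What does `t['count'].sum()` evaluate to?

value_counts of purpose:
purpose
biz        3
home       3
auto       2
student    2
Name: count, dtype: int64
reset_index():
   purpose  count
0      biz      3
1     home      3
2     auto      2
3  student      2
Then the sum of column 'count': 10

10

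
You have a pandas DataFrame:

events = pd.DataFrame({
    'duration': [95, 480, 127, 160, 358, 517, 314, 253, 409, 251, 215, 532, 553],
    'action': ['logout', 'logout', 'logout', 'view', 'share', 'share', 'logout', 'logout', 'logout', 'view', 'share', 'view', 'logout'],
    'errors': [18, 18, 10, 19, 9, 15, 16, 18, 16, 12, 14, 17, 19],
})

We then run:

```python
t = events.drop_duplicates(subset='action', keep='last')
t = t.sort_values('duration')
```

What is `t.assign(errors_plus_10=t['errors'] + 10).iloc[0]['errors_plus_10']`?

24

drop duplicate action (keep=last):
    duration  action  errors
10       215   share      14
11       532    view      17
12       553  logout      19
sort by duration:
    duration  action  errors
10       215   share      14
11       532    view      17
12       553  logout      19
add column errors_plus_10 = t['errors'] + 10:
    duration  action  errors  errors_plus_10
10       215   share      14              24
11       532    view      17              27
12       553  logout      19              29
So iloc[0]['errors_plus_10'] = 24.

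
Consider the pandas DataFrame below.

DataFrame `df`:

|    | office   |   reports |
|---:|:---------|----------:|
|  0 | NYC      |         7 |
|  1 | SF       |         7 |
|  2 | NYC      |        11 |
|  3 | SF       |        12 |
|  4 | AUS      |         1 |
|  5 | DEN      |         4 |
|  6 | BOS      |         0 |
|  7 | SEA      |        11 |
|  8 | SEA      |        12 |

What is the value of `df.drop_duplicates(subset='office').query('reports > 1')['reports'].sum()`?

drop duplicate office (keep=first):
  office  reports
0    NYC        7
1     SF        7
4    AUS        1
5    DEN        4
6    BOS        0
7    SEA       11
filter rows where reports > 1:
  office  reports
0    NYC        7
1     SF        7
5    DEN        4
7    SEA       11
sum of column 'reports' → 29

29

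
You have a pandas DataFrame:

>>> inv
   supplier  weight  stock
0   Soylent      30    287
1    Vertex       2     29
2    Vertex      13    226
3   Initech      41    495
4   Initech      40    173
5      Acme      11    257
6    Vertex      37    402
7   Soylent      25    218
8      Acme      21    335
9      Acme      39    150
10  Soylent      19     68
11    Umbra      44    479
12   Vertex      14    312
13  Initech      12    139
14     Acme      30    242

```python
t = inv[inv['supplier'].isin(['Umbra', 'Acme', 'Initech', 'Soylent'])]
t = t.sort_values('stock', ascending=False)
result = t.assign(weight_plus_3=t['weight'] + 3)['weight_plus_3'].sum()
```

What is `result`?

345

filter rows where supplier in ['Umbra', 'Acme', 'Initech', 'Soylent']:
   supplier  weight  stock
0   Soylent      30    287
3   Initech      41    495
4   Initech      40    173
5      Acme      11    257
7   Soylent      25    218
8      Acme      21    335
9      Acme      39    150
10  Soylent      19     68
11    Umbra      44    479
13  Initech      12    139
14     Acme      30    242
sort by stock descending:
   supplier  weight  stock
3   Initech      41    495
11    Umbra      44    479
8      Acme      21    335
0   Soylent      30    287
5      Acme      11    257
14     Acme      30    242
7   Soylent      25    218
4   Initech      40    173
9      Acme      39    150
13  Initech      12    139
10  Soylent      19     68
add column weight_plus_3 = t['weight'] + 3:
   supplier  weight  stock  weight_plus_3
3   Initech      41    495             44
11    Umbra      44    479             47
8      Acme      21    335             24
0   Soylent      30    287             33
5      Acme      11    257             14
14     Acme      30    242             33
7   Soylent      25    218             28
4   Initech      40    173             43
9      Acme      39    150             42
13  Initech      12    139             15
10  Soylent      19     68             22
sum of column 'weight_plus_3' → 345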